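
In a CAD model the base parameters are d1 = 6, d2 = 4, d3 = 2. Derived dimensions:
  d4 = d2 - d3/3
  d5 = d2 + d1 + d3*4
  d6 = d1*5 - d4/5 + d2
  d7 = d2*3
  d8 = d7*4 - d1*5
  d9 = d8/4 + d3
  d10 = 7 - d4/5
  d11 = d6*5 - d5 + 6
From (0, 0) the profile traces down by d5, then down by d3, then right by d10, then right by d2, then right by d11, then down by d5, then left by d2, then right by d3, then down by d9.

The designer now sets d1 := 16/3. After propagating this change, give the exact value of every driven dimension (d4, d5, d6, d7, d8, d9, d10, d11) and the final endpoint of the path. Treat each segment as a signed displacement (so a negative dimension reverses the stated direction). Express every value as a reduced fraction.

d4 = 10/3
d5 = 52/3
d6 = 30
d7 = 12
d8 = 64/3
d9 = 22/3
d10 = 19/3
d11 = 416/3
endpoint = (147, -44)

Apply edit: d1 := 16/3
  d4 = d2 - d3/3 = 10/3
  d5 = d2 + d1 + d3*4 = 52/3
  d6 = d1*5 - d4/5 + d2 = 30
  d7 = d2*3 = 12
  d8 = d7*4 - d1*5 = 64/3
  d9 = d8/4 + d3 = 22/3
  d10 = 7 - d4/5 = 19/3
  d11 = d6*5 - d5 + 6 = 416/3
Walk from origin (0, 0):
  seg 1: down by d5 = 52/3 → (0, -52/3)
  seg 2: down by d3 = 2 → (0, -58/3)
  seg 3: right by d10 = 19/3 → (19/3, -58/3)
  seg 4: right by d2 = 4 → (31/3, -58/3)
  seg 5: right by d11 = 416/3 → (149, -58/3)
  seg 6: down by d5 = 52/3 → (149, -110/3)
  seg 7: left by d2 = 4 → (145, -110/3)
  seg 8: right by d3 = 2 → (147, -110/3)
  seg 9: down by d9 = 22/3 → (147, -44)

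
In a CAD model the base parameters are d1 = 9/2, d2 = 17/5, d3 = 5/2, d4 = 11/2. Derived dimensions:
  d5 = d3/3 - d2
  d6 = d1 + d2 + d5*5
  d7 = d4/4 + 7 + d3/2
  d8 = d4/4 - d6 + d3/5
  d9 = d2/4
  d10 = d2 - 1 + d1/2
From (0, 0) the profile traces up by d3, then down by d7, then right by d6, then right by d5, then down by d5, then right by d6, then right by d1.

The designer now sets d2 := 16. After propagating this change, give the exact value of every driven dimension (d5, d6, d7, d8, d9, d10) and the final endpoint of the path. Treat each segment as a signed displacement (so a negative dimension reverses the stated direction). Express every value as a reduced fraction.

d5 = -91/6
d6 = -166/3
d7 = 77/8
d8 = 1373/24
d9 = 4
d10 = 69/4
endpoint = (-364/3, 193/24)

Apply edit: d2 := 16
  d5 = d3/3 - d2 = -91/6
  d6 = d1 + d2 + d5*5 = -166/3
  d7 = d4/4 + 7 + d3/2 = 77/8
  d8 = d4/4 - d6 + d3/5 = 1373/24
  d9 = d2/4 = 4
  d10 = d2 - 1 + d1/2 = 69/4
Walk from origin (0, 0):
  seg 1: up by d3 = 5/2 → (0, 5/2)
  seg 2: down by d7 = 77/8 → (0, -57/8)
  seg 3: right by d6 = -166/3 → (-166/3, -57/8)
  seg 4: right by d5 = -91/6 → (-141/2, -57/8)
  seg 5: down by d5 = -91/6 → (-141/2, 193/24)
  seg 6: right by d6 = -166/3 → (-755/6, 193/24)
  seg 7: right by d1 = 9/2 → (-364/3, 193/24)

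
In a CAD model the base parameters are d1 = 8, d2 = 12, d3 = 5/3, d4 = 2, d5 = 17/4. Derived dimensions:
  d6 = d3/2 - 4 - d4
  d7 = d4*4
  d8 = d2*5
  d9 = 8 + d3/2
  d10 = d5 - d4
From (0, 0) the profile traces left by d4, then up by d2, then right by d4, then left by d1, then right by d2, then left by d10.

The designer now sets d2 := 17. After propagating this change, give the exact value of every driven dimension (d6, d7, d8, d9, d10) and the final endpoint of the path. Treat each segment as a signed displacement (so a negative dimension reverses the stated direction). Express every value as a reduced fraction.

d6 = -31/6
d7 = 8
d8 = 85
d9 = 53/6
d10 = 9/4
endpoint = (27/4, 17)

Apply edit: d2 := 17
  d6 = d3/2 - 4 - d4 = -31/6
  d7 = d4*4 = 8
  d8 = d2*5 = 85
  d9 = 8 + d3/2 = 53/6
  d10 = d5 - d4 = 9/4
Walk from origin (0, 0):
  seg 1: left by d4 = 2 → (-2, 0)
  seg 2: up by d2 = 17 → (-2, 17)
  seg 3: right by d4 = 2 → (0, 17)
  seg 4: left by d1 = 8 → (-8, 17)
  seg 5: right by d2 = 17 → (9, 17)
  seg 6: left by d10 = 9/4 → (27/4, 17)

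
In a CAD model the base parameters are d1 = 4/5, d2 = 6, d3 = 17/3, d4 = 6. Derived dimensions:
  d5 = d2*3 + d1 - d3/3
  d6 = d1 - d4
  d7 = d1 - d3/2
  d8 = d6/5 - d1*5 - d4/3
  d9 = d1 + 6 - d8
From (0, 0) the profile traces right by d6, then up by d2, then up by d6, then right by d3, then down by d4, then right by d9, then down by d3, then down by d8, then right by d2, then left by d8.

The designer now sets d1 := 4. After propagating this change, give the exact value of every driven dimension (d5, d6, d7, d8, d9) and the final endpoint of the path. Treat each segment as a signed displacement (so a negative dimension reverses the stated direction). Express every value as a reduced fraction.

d5 = 181/9
d6 = -2
d7 = 7/6
d8 = -112/5
d9 = 162/5
endpoint = (967/15, 221/15)

Apply edit: d1 := 4
  d5 = d2*3 + d1 - d3/3 = 181/9
  d6 = d1 - d4 = -2
  d7 = d1 - d3/2 = 7/6
  d8 = d6/5 - d1*5 - d4/3 = -112/5
  d9 = d1 + 6 - d8 = 162/5
Walk from origin (0, 0):
  seg 1: right by d6 = -2 → (-2, 0)
  seg 2: up by d2 = 6 → (-2, 6)
  seg 3: up by d6 = -2 → (-2, 4)
  seg 4: right by d3 = 17/3 → (11/3, 4)
  seg 5: down by d4 = 6 → (11/3, -2)
  seg 6: right by d9 = 162/5 → (541/15, -2)
  seg 7: down by d3 = 17/3 → (541/15, -23/3)
  seg 8: down by d8 = -112/5 → (541/15, 221/15)
  seg 9: right by d2 = 6 → (631/15, 221/15)
  seg 10: left by d8 = -112/5 → (967/15, 221/15)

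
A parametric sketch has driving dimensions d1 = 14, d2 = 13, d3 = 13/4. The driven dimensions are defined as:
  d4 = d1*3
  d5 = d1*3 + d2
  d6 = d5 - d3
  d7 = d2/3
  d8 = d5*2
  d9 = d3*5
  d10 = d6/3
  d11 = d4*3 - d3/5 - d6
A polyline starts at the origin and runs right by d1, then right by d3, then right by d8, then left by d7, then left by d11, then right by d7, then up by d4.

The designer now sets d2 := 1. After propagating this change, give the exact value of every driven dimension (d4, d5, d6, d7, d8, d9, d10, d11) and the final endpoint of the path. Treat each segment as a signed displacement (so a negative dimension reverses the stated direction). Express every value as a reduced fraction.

d4 = 42
d5 = 43
d6 = 159/4
d7 = 1/3
d8 = 86
d9 = 65/4
d10 = 53/4
d11 = 428/5
endpoint = (353/20, 42)

Apply edit: d2 := 1
  d4 = d1*3 = 42
  d5 = d1*3 + d2 = 43
  d6 = d5 - d3 = 159/4
  d7 = d2/3 = 1/3
  d8 = d5*2 = 86
  d9 = d3*5 = 65/4
  d10 = d6/3 = 53/4
  d11 = d4*3 - d3/5 - d6 = 428/5
Walk from origin (0, 0):
  seg 1: right by d1 = 14 → (14, 0)
  seg 2: right by d3 = 13/4 → (69/4, 0)
  seg 3: right by d8 = 86 → (413/4, 0)
  seg 4: left by d7 = 1/3 → (1235/12, 0)
  seg 5: left by d11 = 428/5 → (1039/60, 0)
  seg 6: right by d7 = 1/3 → (353/20, 0)
  seg 7: up by d4 = 42 → (353/20, 42)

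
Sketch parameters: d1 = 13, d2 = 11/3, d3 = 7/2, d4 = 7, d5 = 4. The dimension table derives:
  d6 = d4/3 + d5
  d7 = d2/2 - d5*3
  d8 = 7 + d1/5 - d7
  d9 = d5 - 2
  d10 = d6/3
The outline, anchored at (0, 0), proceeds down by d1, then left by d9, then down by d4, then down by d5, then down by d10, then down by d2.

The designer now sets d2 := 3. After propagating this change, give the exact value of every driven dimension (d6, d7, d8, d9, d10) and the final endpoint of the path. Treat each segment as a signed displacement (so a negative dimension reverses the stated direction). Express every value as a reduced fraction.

Apply edit: d2 := 3
  d6 = d4/3 + d5 = 19/3
  d7 = d2/2 - d5*3 = -21/2
  d8 = 7 + d1/5 - d7 = 201/10
  d9 = d5 - 2 = 2
  d10 = d6/3 = 19/9
Walk from origin (0, 0):
  seg 1: down by d1 = 13 → (0, -13)
  seg 2: left by d9 = 2 → (-2, -13)
  seg 3: down by d4 = 7 → (-2, -20)
  seg 4: down by d5 = 4 → (-2, -24)
  seg 5: down by d10 = 19/9 → (-2, -235/9)
  seg 6: down by d2 = 3 → (-2, -262/9)

d6 = 19/3
d7 = -21/2
d8 = 201/10
d9 = 2
d10 = 19/9
endpoint = (-2, -262/9)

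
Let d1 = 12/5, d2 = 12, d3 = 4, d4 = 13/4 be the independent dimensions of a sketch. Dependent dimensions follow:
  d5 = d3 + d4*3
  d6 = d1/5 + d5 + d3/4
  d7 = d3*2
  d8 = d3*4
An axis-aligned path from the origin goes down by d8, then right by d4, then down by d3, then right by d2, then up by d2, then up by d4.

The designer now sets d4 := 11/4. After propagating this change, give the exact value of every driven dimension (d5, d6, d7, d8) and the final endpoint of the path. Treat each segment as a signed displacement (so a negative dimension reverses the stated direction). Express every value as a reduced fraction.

d5 = 49/4
d6 = 1373/100
d7 = 8
d8 = 16
endpoint = (59/4, -21/4)

Apply edit: d4 := 11/4
  d5 = d3 + d4*3 = 49/4
  d6 = d1/5 + d5 + d3/4 = 1373/100
  d7 = d3*2 = 8
  d8 = d3*4 = 16
Walk from origin (0, 0):
  seg 1: down by d8 = 16 → (0, -16)
  seg 2: right by d4 = 11/4 → (11/4, -16)
  seg 3: down by d3 = 4 → (11/4, -20)
  seg 4: right by d2 = 12 → (59/4, -20)
  seg 5: up by d2 = 12 → (59/4, -8)
  seg 6: up by d4 = 11/4 → (59/4, -21/4)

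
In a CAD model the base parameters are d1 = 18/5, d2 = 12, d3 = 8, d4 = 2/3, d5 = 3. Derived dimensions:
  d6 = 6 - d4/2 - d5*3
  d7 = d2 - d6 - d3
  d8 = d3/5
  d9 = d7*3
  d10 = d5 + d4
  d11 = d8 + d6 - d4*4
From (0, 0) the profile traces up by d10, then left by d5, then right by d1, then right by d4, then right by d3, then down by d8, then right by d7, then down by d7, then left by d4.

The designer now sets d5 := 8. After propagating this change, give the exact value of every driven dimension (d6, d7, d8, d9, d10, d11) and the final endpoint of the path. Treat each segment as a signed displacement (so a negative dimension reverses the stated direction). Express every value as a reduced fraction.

Apply edit: d5 := 8
  d6 = 6 - d4/2 - d5*3 = -55/3
  d7 = d2 - d6 - d3 = 67/3
  d8 = d3/5 = 8/5
  d9 = d7*3 = 67
  d10 = d5 + d4 = 26/3
  d11 = d8 + d6 - d4*4 = -97/5
Walk from origin (0, 0):
  seg 1: up by d10 = 26/3 → (0, 26/3)
  seg 2: left by d5 = 8 → (-8, 26/3)
  seg 3: right by d1 = 18/5 → (-22/5, 26/3)
  seg 4: right by d4 = 2/3 → (-56/15, 26/3)
  seg 5: right by d3 = 8 → (64/15, 26/3)
  seg 6: down by d8 = 8/5 → (64/15, 106/15)
  seg 7: right by d7 = 67/3 → (133/5, 106/15)
  seg 8: down by d7 = 67/3 → (133/5, -229/15)
  seg 9: left by d4 = 2/3 → (389/15, -229/15)

d6 = -55/3
d7 = 67/3
d8 = 8/5
d9 = 67
d10 = 26/3
d11 = -97/5
endpoint = (389/15, -229/15)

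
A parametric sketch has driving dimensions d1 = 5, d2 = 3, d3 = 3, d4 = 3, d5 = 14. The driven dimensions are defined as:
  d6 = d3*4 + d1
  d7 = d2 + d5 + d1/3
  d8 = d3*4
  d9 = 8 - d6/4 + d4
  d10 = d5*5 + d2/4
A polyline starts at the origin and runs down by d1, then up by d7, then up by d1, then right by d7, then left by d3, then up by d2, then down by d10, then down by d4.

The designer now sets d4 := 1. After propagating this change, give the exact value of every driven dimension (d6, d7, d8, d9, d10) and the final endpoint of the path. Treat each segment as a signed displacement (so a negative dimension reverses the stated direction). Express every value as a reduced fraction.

d6 = 17
d7 = 56/3
d8 = 12
d9 = 19/4
d10 = 283/4
endpoint = (47/3, -601/12)

Apply edit: d4 := 1
  d6 = d3*4 + d1 = 17
  d7 = d2 + d5 + d1/3 = 56/3
  d8 = d3*4 = 12
  d9 = 8 - d6/4 + d4 = 19/4
  d10 = d5*5 + d2/4 = 283/4
Walk from origin (0, 0):
  seg 1: down by d1 = 5 → (0, -5)
  seg 2: up by d7 = 56/3 → (0, 41/3)
  seg 3: up by d1 = 5 → (0, 56/3)
  seg 4: right by d7 = 56/3 → (56/3, 56/3)
  seg 5: left by d3 = 3 → (47/3, 56/3)
  seg 6: up by d2 = 3 → (47/3, 65/3)
  seg 7: down by d10 = 283/4 → (47/3, -589/12)
  seg 8: down by d4 = 1 → (47/3, -601/12)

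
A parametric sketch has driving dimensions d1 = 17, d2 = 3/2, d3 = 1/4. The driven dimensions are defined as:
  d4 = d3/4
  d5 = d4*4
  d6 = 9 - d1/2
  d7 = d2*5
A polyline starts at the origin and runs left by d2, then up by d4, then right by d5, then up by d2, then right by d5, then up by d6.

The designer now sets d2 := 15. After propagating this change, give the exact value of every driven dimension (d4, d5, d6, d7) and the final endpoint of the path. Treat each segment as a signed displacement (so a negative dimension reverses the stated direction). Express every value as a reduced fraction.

Apply edit: d2 := 15
  d4 = d3/4 = 1/16
  d5 = d4*4 = 1/4
  d6 = 9 - d1/2 = 1/2
  d7 = d2*5 = 75
Walk from origin (0, 0):
  seg 1: left by d2 = 15 → (-15, 0)
  seg 2: up by d4 = 1/16 → (-15, 1/16)
  seg 3: right by d5 = 1/4 → (-59/4, 1/16)
  seg 4: up by d2 = 15 → (-59/4, 241/16)
  seg 5: right by d5 = 1/4 → (-29/2, 241/16)
  seg 6: up by d6 = 1/2 → (-29/2, 249/16)

d4 = 1/16
d5 = 1/4
d6 = 1/2
d7 = 75
endpoint = (-29/2, 249/16)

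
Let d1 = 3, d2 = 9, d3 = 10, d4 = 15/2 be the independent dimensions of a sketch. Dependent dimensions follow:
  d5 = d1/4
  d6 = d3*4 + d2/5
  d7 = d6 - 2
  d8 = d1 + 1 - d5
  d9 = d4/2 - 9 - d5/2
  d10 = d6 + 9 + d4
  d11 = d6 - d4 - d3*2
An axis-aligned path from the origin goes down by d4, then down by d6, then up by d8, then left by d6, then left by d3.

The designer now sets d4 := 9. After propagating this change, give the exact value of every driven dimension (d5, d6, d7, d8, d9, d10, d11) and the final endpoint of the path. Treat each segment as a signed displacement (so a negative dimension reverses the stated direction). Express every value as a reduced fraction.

d5 = 3/4
d6 = 209/5
d7 = 199/5
d8 = 13/4
d9 = -39/8
d10 = 299/5
d11 = 64/5
endpoint = (-259/5, -951/20)

Apply edit: d4 := 9
  d5 = d1/4 = 3/4
  d6 = d3*4 + d2/5 = 209/5
  d7 = d6 - 2 = 199/5
  d8 = d1 + 1 - d5 = 13/4
  d9 = d4/2 - 9 - d5/2 = -39/8
  d10 = d6 + 9 + d4 = 299/5
  d11 = d6 - d4 - d3*2 = 64/5
Walk from origin (0, 0):
  seg 1: down by d4 = 9 → (0, -9)
  seg 2: down by d6 = 209/5 → (0, -254/5)
  seg 3: up by d8 = 13/4 → (0, -951/20)
  seg 4: left by d6 = 209/5 → (-209/5, -951/20)
  seg 5: left by d3 = 10 → (-259/5, -951/20)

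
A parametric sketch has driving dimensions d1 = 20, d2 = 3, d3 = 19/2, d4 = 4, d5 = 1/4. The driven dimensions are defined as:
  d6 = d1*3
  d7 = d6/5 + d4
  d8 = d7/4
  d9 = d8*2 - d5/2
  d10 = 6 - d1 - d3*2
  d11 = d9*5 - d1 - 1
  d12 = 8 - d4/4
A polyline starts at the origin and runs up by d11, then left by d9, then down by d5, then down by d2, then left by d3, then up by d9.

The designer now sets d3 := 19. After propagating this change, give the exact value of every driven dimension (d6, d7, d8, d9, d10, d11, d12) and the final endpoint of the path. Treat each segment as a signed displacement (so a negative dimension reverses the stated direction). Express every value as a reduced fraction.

Apply edit: d3 := 19
  d6 = d1*3 = 60
  d7 = d6/5 + d4 = 16
  d8 = d7/4 = 4
  d9 = d8*2 - d5/2 = 63/8
  d10 = 6 - d1 - d3*2 = -52
  d11 = d9*5 - d1 - 1 = 147/8
  d12 = 8 - d4/4 = 7
Walk from origin (0, 0):
  seg 1: up by d11 = 147/8 → (0, 147/8)
  seg 2: left by d9 = 63/8 → (-63/8, 147/8)
  seg 3: down by d5 = 1/4 → (-63/8, 145/8)
  seg 4: down by d2 = 3 → (-63/8, 121/8)
  seg 5: left by d3 = 19 → (-215/8, 121/8)
  seg 6: up by d9 = 63/8 → (-215/8, 23)

d6 = 60
d7 = 16
d8 = 4
d9 = 63/8
d10 = -52
d11 = 147/8
d12 = 7
endpoint = (-215/8, 23)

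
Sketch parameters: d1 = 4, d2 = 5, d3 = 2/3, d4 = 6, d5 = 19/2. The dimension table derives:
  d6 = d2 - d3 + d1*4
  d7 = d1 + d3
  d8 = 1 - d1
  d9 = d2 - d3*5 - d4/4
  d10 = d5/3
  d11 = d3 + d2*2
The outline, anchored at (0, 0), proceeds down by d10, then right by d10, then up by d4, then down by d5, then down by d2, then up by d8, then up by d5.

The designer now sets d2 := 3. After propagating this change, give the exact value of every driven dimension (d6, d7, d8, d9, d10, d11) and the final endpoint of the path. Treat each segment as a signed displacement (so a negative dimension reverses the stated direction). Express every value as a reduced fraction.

d6 = 55/3
d7 = 14/3
d8 = -3
d9 = -11/6
d10 = 19/6
d11 = 20/3
endpoint = (19/6, -19/6)

Apply edit: d2 := 3
  d6 = d2 - d3 + d1*4 = 55/3
  d7 = d1 + d3 = 14/3
  d8 = 1 - d1 = -3
  d9 = d2 - d3*5 - d4/4 = -11/6
  d10 = d5/3 = 19/6
  d11 = d3 + d2*2 = 20/3
Walk from origin (0, 0):
  seg 1: down by d10 = 19/6 → (0, -19/6)
  seg 2: right by d10 = 19/6 → (19/6, -19/6)
  seg 3: up by d4 = 6 → (19/6, 17/6)
  seg 4: down by d5 = 19/2 → (19/6, -20/3)
  seg 5: down by d2 = 3 → (19/6, -29/3)
  seg 6: up by d8 = -3 → (19/6, -38/3)
  seg 7: up by d5 = 19/2 → (19/6, -19/6)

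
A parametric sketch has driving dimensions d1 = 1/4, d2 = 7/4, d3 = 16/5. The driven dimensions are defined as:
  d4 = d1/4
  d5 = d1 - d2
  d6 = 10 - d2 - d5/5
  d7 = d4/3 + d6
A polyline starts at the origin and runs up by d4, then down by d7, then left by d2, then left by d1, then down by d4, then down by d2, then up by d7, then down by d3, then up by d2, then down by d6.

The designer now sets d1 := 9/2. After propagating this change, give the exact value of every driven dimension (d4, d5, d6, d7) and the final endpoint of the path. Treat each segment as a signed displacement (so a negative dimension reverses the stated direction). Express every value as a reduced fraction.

Apply edit: d1 := 9/2
  d4 = d1/4 = 9/8
  d5 = d1 - d2 = 11/4
  d6 = 10 - d2 - d5/5 = 77/10
  d7 = d4/3 + d6 = 323/40
Walk from origin (0, 0):
  seg 1: up by d4 = 9/8 → (0, 9/8)
  seg 2: down by d7 = 323/40 → (0, -139/20)
  seg 3: left by d2 = 7/4 → (-7/4, -139/20)
  seg 4: left by d1 = 9/2 → (-25/4, -139/20)
  seg 5: down by d4 = 9/8 → (-25/4, -323/40)
  seg 6: down by d2 = 7/4 → (-25/4, -393/40)
  seg 7: up by d7 = 323/40 → (-25/4, -7/4)
  seg 8: down by d3 = 16/5 → (-25/4, -99/20)
  seg 9: up by d2 = 7/4 → (-25/4, -16/5)
  seg 10: down by d6 = 77/10 → (-25/4, -109/10)

d4 = 9/8
d5 = 11/4
d6 = 77/10
d7 = 323/40
endpoint = (-25/4, -109/10)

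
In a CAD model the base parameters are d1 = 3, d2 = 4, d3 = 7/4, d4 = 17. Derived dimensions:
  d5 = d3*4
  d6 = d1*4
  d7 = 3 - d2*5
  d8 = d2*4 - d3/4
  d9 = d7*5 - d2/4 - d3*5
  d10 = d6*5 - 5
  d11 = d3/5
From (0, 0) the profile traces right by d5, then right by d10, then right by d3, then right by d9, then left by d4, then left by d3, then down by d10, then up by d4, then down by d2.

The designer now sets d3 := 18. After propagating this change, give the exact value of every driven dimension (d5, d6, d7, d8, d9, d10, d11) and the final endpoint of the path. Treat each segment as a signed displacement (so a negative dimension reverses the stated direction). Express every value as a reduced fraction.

Apply edit: d3 := 18
  d5 = d3*4 = 72
  d6 = d1*4 = 12
  d7 = 3 - d2*5 = -17
  d8 = d2*4 - d3/4 = 23/2
  d9 = d7*5 - d2/4 - d3*5 = -176
  d10 = d6*5 - 5 = 55
  d11 = d3/5 = 18/5
Walk from origin (0, 0):
  seg 1: right by d5 = 72 → (72, 0)
  seg 2: right by d10 = 55 → (127, 0)
  seg 3: right by d3 = 18 → (145, 0)
  seg 4: right by d9 = -176 → (-31, 0)
  seg 5: left by d4 = 17 → (-48, 0)
  seg 6: left by d3 = 18 → (-66, 0)
  seg 7: down by d10 = 55 → (-66, -55)
  seg 8: up by d4 = 17 → (-66, -38)
  seg 9: down by d2 = 4 → (-66, -42)

d5 = 72
d6 = 12
d7 = -17
d8 = 23/2
d9 = -176
d10 = 55
d11 = 18/5
endpoint = (-66, -42)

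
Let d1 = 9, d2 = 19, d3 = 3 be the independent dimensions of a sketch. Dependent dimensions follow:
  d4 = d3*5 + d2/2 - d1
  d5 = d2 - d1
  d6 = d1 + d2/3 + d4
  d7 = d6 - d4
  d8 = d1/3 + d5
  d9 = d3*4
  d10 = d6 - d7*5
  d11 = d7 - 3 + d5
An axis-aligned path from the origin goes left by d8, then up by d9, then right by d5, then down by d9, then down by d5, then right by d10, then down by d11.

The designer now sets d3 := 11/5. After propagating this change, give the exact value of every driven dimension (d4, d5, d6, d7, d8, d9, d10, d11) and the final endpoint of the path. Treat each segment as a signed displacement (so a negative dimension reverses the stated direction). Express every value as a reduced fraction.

d4 = 23/2
d5 = 10
d6 = 161/6
d7 = 46/3
d8 = 13
d9 = 44/5
d10 = -299/6
d11 = 67/3
endpoint = (-317/6, -97/3)

Apply edit: d3 := 11/5
  d4 = d3*5 + d2/2 - d1 = 23/2
  d5 = d2 - d1 = 10
  d6 = d1 + d2/3 + d4 = 161/6
  d7 = d6 - d4 = 46/3
  d8 = d1/3 + d5 = 13
  d9 = d3*4 = 44/5
  d10 = d6 - d7*5 = -299/6
  d11 = d7 - 3 + d5 = 67/3
Walk from origin (0, 0):
  seg 1: left by d8 = 13 → (-13, 0)
  seg 2: up by d9 = 44/5 → (-13, 44/5)
  seg 3: right by d5 = 10 → (-3, 44/5)
  seg 4: down by d9 = 44/5 → (-3, 0)
  seg 5: down by d5 = 10 → (-3, -10)
  seg 6: right by d10 = -299/6 → (-317/6, -10)
  seg 7: down by d11 = 67/3 → (-317/6, -97/3)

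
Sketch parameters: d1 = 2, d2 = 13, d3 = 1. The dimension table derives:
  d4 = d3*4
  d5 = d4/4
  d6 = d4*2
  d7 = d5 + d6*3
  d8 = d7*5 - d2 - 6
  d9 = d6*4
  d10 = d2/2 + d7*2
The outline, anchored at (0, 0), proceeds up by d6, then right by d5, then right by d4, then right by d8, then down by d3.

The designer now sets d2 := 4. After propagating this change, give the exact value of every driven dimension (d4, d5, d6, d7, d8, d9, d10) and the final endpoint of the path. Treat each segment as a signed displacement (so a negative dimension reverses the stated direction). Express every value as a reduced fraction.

Apply edit: d2 := 4
  d4 = d3*4 = 4
  d5 = d4/4 = 1
  d6 = d4*2 = 8
  d7 = d5 + d6*3 = 25
  d8 = d7*5 - d2 - 6 = 115
  d9 = d6*4 = 32
  d10 = d2/2 + d7*2 = 52
Walk from origin (0, 0):
  seg 1: up by d6 = 8 → (0, 8)
  seg 2: right by d5 = 1 → (1, 8)
  seg 3: right by d4 = 4 → (5, 8)
  seg 4: right by d8 = 115 → (120, 8)
  seg 5: down by d3 = 1 → (120, 7)

d4 = 4
d5 = 1
d6 = 8
d7 = 25
d8 = 115
d9 = 32
d10 = 52
endpoint = (120, 7)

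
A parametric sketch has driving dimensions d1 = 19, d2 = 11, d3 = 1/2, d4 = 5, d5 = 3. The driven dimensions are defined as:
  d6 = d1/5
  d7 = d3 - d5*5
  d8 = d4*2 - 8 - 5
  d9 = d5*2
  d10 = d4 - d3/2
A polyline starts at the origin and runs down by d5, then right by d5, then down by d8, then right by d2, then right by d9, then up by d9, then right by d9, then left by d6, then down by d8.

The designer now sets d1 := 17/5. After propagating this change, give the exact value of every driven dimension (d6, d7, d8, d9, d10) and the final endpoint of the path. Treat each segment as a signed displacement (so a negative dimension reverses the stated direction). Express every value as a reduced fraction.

d6 = 17/25
d7 = -29/2
d8 = -3
d9 = 6
d10 = 19/4
endpoint = (633/25, 9)

Apply edit: d1 := 17/5
  d6 = d1/5 = 17/25
  d7 = d3 - d5*5 = -29/2
  d8 = d4*2 - 8 - 5 = -3
  d9 = d5*2 = 6
  d10 = d4 - d3/2 = 19/4
Walk from origin (0, 0):
  seg 1: down by d5 = 3 → (0, -3)
  seg 2: right by d5 = 3 → (3, -3)
  seg 3: down by d8 = -3 → (3, 0)
  seg 4: right by d2 = 11 → (14, 0)
  seg 5: right by d9 = 6 → (20, 0)
  seg 6: up by d9 = 6 → (20, 6)
  seg 7: right by d9 = 6 → (26, 6)
  seg 8: left by d6 = 17/25 → (633/25, 6)
  seg 9: down by d8 = -3 → (633/25, 9)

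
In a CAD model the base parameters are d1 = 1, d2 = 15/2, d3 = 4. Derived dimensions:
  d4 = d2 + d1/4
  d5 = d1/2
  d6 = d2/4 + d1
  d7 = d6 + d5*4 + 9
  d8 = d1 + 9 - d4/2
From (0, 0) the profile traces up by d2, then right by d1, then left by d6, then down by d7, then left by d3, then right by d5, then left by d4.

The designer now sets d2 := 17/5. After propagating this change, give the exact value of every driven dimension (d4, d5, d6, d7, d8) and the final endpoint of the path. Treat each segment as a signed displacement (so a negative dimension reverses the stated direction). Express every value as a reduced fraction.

Apply edit: d2 := 17/5
  d4 = d2 + d1/4 = 73/20
  d5 = d1/2 = 1/2
  d6 = d2/4 + d1 = 37/20
  d7 = d6 + d5*4 + 9 = 257/20
  d8 = d1 + 9 - d4/2 = 327/40
Walk from origin (0, 0):
  seg 1: up by d2 = 17/5 → (0, 17/5)
  seg 2: right by d1 = 1 → (1, 17/5)
  seg 3: left by d6 = 37/20 → (-17/20, 17/5)
  seg 4: down by d7 = 257/20 → (-17/20, -189/20)
  seg 5: left by d3 = 4 → (-97/20, -189/20)
  seg 6: right by d5 = 1/2 → (-87/20, -189/20)
  seg 7: left by d4 = 73/20 → (-8, -189/20)

d4 = 73/20
d5 = 1/2
d6 = 37/20
d7 = 257/20
d8 = 327/40
endpoint = (-8, -189/20)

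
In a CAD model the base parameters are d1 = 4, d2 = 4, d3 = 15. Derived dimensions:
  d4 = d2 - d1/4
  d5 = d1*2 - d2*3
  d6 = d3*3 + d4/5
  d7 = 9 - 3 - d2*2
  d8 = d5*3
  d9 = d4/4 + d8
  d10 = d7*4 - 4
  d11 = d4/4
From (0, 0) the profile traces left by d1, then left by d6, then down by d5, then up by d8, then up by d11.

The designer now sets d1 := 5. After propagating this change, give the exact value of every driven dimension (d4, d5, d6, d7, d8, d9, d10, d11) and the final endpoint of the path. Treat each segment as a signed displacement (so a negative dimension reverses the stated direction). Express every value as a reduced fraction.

d4 = 11/4
d5 = -2
d6 = 911/20
d7 = -2
d8 = -6
d9 = -85/16
d10 = -12
d11 = 11/16
endpoint = (-1011/20, -53/16)

Apply edit: d1 := 5
  d4 = d2 - d1/4 = 11/4
  d5 = d1*2 - d2*3 = -2
  d6 = d3*3 + d4/5 = 911/20
  d7 = 9 - 3 - d2*2 = -2
  d8 = d5*3 = -6
  d9 = d4/4 + d8 = -85/16
  d10 = d7*4 - 4 = -12
  d11 = d4/4 = 11/16
Walk from origin (0, 0):
  seg 1: left by d1 = 5 → (-5, 0)
  seg 2: left by d6 = 911/20 → (-1011/20, 0)
  seg 3: down by d5 = -2 → (-1011/20, 2)
  seg 4: up by d8 = -6 → (-1011/20, -4)
  seg 5: up by d11 = 11/16 → (-1011/20, -53/16)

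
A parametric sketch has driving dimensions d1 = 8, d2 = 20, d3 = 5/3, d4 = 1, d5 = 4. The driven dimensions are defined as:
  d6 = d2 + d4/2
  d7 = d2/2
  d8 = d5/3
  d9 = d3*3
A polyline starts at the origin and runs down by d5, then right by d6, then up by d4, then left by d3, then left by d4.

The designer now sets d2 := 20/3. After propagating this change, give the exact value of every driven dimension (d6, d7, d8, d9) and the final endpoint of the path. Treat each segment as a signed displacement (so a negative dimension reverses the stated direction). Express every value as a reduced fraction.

Apply edit: d2 := 20/3
  d6 = d2 + d4/2 = 43/6
  d7 = d2/2 = 10/3
  d8 = d5/3 = 4/3
  d9 = d3*3 = 5
Walk from origin (0, 0):
  seg 1: down by d5 = 4 → (0, -4)
  seg 2: right by d6 = 43/6 → (43/6, -4)
  seg 3: up by d4 = 1 → (43/6, -3)
  seg 4: left by d3 = 5/3 → (11/2, -3)
  seg 5: left by d4 = 1 → (9/2, -3)

d6 = 43/6
d7 = 10/3
d8 = 4/3
d9 = 5
endpoint = (9/2, -3)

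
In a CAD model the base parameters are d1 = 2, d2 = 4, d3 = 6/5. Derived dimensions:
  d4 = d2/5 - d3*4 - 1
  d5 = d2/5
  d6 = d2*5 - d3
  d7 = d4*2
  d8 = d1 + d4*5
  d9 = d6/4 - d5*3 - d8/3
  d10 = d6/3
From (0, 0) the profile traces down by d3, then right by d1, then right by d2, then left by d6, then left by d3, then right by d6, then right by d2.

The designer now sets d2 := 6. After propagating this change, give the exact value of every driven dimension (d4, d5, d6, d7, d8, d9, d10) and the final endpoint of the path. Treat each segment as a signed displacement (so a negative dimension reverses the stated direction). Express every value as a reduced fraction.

Apply edit: d2 := 6
  d4 = d2/5 - d3*4 - 1 = -23/5
  d5 = d2/5 = 6/5
  d6 = d2*5 - d3 = 144/5
  d7 = d4*2 = -46/5
  d8 = d1 + d4*5 = -21
  d9 = d6/4 - d5*3 - d8/3 = 53/5
  d10 = d6/3 = 48/5
Walk from origin (0, 0):
  seg 1: down by d3 = 6/5 → (0, -6/5)
  seg 2: right by d1 = 2 → (2, -6/5)
  seg 3: right by d2 = 6 → (8, -6/5)
  seg 4: left by d6 = 144/5 → (-104/5, -6/5)
  seg 5: left by d3 = 6/5 → (-22, -6/5)
  seg 6: right by d6 = 144/5 → (34/5, -6/5)
  seg 7: right by d2 = 6 → (64/5, -6/5)

d4 = -23/5
d5 = 6/5
d6 = 144/5
d7 = -46/5
d8 = -21
d9 = 53/5
d10 = 48/5
endpoint = (64/5, -6/5)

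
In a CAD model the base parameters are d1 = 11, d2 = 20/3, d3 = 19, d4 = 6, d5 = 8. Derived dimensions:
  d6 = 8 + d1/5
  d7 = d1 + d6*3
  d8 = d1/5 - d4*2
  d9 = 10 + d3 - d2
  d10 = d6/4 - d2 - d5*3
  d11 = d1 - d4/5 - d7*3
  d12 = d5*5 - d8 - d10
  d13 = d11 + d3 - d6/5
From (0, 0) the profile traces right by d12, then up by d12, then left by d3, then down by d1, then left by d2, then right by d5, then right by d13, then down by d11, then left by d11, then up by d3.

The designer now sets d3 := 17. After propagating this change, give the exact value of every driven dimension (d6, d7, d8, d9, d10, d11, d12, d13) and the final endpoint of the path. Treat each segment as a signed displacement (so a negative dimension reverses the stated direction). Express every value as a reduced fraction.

d6 = 51/5
d7 = 208/5
d8 = -49/5
d9 = 61/3
d10 = -1687/60
d11 = -115
d12 = 935/12
d13 = -2501/25
endpoint = (7721/100, 2387/12)

Apply edit: d3 := 17
  d6 = 8 + d1/5 = 51/5
  d7 = d1 + d6*3 = 208/5
  d8 = d1/5 - d4*2 = -49/5
  d9 = 10 + d3 - d2 = 61/3
  d10 = d6/4 - d2 - d5*3 = -1687/60
  d11 = d1 - d4/5 - d7*3 = -115
  d12 = d5*5 - d8 - d10 = 935/12
  d13 = d11 + d3 - d6/5 = -2501/25
Walk from origin (0, 0):
  seg 1: right by d12 = 935/12 → (935/12, 0)
  seg 2: up by d12 = 935/12 → (935/12, 935/12)
  seg 3: left by d3 = 17 → (731/12, 935/12)
  seg 4: down by d1 = 11 → (731/12, 803/12)
  seg 5: left by d2 = 20/3 → (217/4, 803/12)
  seg 6: right by d5 = 8 → (249/4, 803/12)
  seg 7: right by d13 = -2501/25 → (-3779/100, 803/12)
  seg 8: down by d11 = -115 → (-3779/100, 2183/12)
  seg 9: left by d11 = -115 → (7721/100, 2183/12)
  seg 10: up by d3 = 17 → (7721/100, 2387/12)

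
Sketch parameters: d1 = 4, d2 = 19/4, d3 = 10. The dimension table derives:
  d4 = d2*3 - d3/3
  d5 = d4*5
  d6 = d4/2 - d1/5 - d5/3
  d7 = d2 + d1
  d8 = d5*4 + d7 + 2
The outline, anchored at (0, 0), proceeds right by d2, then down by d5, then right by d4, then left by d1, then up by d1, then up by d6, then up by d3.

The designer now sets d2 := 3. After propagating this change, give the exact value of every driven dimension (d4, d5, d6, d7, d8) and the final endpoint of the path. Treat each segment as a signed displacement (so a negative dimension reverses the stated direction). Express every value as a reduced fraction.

Apply edit: d2 := 3
  d4 = d2*3 - d3/3 = 17/3
  d5 = d4*5 = 85/3
  d6 = d4/2 - d1/5 - d5/3 = -667/90
  d7 = d2 + d1 = 7
  d8 = d5*4 + d7 + 2 = 367/3
Walk from origin (0, 0):
  seg 1: right by d2 = 3 → (3, 0)
  seg 2: down by d5 = 85/3 → (3, -85/3)
  seg 3: right by d4 = 17/3 → (26/3, -85/3)
  seg 4: left by d1 = 4 → (14/3, -85/3)
  seg 5: up by d1 = 4 → (14/3, -73/3)
  seg 6: up by d6 = -667/90 → (14/3, -2857/90)
  seg 7: up by d3 = 10 → (14/3, -1957/90)

d4 = 17/3
d5 = 85/3
d6 = -667/90
d7 = 7
d8 = 367/3
endpoint = (14/3, -1957/90)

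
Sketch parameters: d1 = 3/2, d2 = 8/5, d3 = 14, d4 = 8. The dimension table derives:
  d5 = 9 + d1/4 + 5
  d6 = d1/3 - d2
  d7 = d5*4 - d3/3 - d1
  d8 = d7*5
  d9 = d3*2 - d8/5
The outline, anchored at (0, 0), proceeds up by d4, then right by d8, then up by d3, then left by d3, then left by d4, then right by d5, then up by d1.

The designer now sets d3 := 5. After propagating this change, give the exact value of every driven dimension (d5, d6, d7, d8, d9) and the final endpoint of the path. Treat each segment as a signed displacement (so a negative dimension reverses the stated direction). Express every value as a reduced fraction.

d5 = 115/8
d6 = -11/10
d7 = 163/3
d8 = 815/3
d9 = -133/3
endpoint = (6553/24, 29/2)

Apply edit: d3 := 5
  d5 = 9 + d1/4 + 5 = 115/8
  d6 = d1/3 - d2 = -11/10
  d7 = d5*4 - d3/3 - d1 = 163/3
  d8 = d7*5 = 815/3
  d9 = d3*2 - d8/5 = -133/3
Walk from origin (0, 0):
  seg 1: up by d4 = 8 → (0, 8)
  seg 2: right by d8 = 815/3 → (815/3, 8)
  seg 3: up by d3 = 5 → (815/3, 13)
  seg 4: left by d3 = 5 → (800/3, 13)
  seg 5: left by d4 = 8 → (776/3, 13)
  seg 6: right by d5 = 115/8 → (6553/24, 13)
  seg 7: up by d1 = 3/2 → (6553/24, 29/2)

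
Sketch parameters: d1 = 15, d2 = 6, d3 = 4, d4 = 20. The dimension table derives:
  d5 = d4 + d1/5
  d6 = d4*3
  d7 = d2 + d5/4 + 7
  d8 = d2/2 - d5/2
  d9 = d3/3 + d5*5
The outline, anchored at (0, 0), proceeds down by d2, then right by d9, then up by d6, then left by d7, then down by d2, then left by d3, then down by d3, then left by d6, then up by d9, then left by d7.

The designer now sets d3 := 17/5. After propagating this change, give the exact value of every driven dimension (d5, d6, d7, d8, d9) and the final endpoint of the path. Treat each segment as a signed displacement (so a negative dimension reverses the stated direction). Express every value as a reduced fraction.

d5 = 23
d6 = 60
d7 = 75/4
d8 = -17/2
d9 = 1742/15
endpoint = (457/30, 2411/15)

Apply edit: d3 := 17/5
  d5 = d4 + d1/5 = 23
  d6 = d4*3 = 60
  d7 = d2 + d5/4 + 7 = 75/4
  d8 = d2/2 - d5/2 = -17/2
  d9 = d3/3 + d5*5 = 1742/15
Walk from origin (0, 0):
  seg 1: down by d2 = 6 → (0, -6)
  seg 2: right by d9 = 1742/15 → (1742/15, -6)
  seg 3: up by d6 = 60 → (1742/15, 54)
  seg 4: left by d7 = 75/4 → (5843/60, 54)
  seg 5: down by d2 = 6 → (5843/60, 48)
  seg 6: left by d3 = 17/5 → (5639/60, 48)
  seg 7: down by d3 = 17/5 → (5639/60, 223/5)
  seg 8: left by d6 = 60 → (2039/60, 223/5)
  seg 9: up by d9 = 1742/15 → (2039/60, 2411/15)
  seg 10: left by d7 = 75/4 → (457/30, 2411/15)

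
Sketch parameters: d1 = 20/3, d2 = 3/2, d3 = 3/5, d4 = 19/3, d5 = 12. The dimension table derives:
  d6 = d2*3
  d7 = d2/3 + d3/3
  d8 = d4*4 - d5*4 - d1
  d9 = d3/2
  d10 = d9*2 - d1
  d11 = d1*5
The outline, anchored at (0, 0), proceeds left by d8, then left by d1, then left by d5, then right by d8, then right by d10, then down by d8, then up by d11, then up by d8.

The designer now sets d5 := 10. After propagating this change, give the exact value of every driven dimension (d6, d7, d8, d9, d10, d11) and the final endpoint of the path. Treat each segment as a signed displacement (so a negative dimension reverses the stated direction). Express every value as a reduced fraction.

Apply edit: d5 := 10
  d6 = d2*3 = 9/2
  d7 = d2/3 + d3/3 = 7/10
  d8 = d4*4 - d5*4 - d1 = -64/3
  d9 = d3/2 = 3/10
  d10 = d9*2 - d1 = -91/15
  d11 = d1*5 = 100/3
Walk from origin (0, 0):
  seg 1: left by d8 = -64/3 → (64/3, 0)
  seg 2: left by d1 = 20/3 → (44/3, 0)
  seg 3: left by d5 = 10 → (14/3, 0)
  seg 4: right by d8 = -64/3 → (-50/3, 0)
  seg 5: right by d10 = -91/15 → (-341/15, 0)
  seg 6: down by d8 = -64/3 → (-341/15, 64/3)
  seg 7: up by d11 = 100/3 → (-341/15, 164/3)
  seg 8: up by d8 = -64/3 → (-341/15, 100/3)

d6 = 9/2
d7 = 7/10
d8 = -64/3
d9 = 3/10
d10 = -91/15
d11 = 100/3
endpoint = (-341/15, 100/3)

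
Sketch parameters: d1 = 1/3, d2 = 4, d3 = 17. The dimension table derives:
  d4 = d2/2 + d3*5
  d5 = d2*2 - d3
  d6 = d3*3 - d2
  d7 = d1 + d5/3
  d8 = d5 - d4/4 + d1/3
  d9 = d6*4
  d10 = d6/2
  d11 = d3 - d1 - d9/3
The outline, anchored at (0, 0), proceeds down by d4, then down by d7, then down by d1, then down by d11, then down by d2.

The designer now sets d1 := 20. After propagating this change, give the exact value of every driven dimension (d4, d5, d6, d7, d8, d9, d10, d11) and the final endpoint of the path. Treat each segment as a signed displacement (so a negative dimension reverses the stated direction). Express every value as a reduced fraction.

d4 = 87
d5 = -9
d6 = 47
d7 = 17
d8 = -289/12
d9 = 188
d10 = 47/2
d11 = -197/3
endpoint = (0, -187/3)

Apply edit: d1 := 20
  d4 = d2/2 + d3*5 = 87
  d5 = d2*2 - d3 = -9
  d6 = d3*3 - d2 = 47
  d7 = d1 + d5/3 = 17
  d8 = d5 - d4/4 + d1/3 = -289/12
  d9 = d6*4 = 188
  d10 = d6/2 = 47/2
  d11 = d3 - d1 - d9/3 = -197/3
Walk from origin (0, 0):
  seg 1: down by d4 = 87 → (0, -87)
  seg 2: down by d7 = 17 → (0, -104)
  seg 3: down by d1 = 20 → (0, -124)
  seg 4: down by d11 = -197/3 → (0, -175/3)
  seg 5: down by d2 = 4 → (0, -187/3)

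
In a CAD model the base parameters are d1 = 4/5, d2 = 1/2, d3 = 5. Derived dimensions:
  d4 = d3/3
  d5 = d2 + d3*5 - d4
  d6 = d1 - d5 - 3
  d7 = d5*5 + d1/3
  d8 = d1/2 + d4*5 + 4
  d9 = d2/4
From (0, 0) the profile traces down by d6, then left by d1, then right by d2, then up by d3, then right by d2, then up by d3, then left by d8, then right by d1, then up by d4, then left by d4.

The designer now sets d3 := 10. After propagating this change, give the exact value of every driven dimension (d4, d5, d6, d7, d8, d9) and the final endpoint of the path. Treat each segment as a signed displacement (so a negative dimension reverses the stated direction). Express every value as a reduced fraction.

Apply edit: d3 := 10
  d4 = d3/3 = 10/3
  d5 = d2 + d3*5 - d4 = 283/6
  d6 = d1 - d5 - 3 = -1481/30
  d7 = d5*5 + d1/3 = 2361/10
  d8 = d1/2 + d4*5 + 4 = 316/15
  d9 = d2/4 = 1/8
Walk from origin (0, 0):
  seg 1: down by d6 = -1481/30 → (0, 1481/30)
  seg 2: left by d1 = 4/5 → (-4/5, 1481/30)
  seg 3: right by d2 = 1/2 → (-3/10, 1481/30)
  seg 4: up by d3 = 10 → (-3/10, 1781/30)
  seg 5: right by d2 = 1/2 → (1/5, 1781/30)
  seg 6: up by d3 = 10 → (1/5, 2081/30)
  seg 7: left by d8 = 316/15 → (-313/15, 2081/30)
  seg 8: right by d1 = 4/5 → (-301/15, 2081/30)
  seg 9: up by d4 = 10/3 → (-301/15, 727/10)
  seg 10: left by d4 = 10/3 → (-117/5, 727/10)

d4 = 10/3
d5 = 283/6
d6 = -1481/30
d7 = 2361/10
d8 = 316/15
d9 = 1/8
endpoint = (-117/5, 727/10)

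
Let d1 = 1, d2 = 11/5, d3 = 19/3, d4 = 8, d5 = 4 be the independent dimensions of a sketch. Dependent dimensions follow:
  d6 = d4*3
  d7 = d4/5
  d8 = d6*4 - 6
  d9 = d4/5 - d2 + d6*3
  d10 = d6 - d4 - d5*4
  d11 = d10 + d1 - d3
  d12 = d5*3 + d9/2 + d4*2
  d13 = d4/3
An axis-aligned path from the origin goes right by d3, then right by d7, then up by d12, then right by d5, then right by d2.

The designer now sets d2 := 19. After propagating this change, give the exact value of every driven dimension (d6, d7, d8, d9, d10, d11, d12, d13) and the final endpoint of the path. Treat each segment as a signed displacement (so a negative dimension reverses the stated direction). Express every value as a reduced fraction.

d6 = 24
d7 = 8/5
d8 = 90
d9 = 273/5
d10 = 0
d11 = -16/3
d12 = 553/10
d13 = 8/3
endpoint = (464/15, 553/10)

Apply edit: d2 := 19
  d6 = d4*3 = 24
  d7 = d4/5 = 8/5
  d8 = d6*4 - 6 = 90
  d9 = d4/5 - d2 + d6*3 = 273/5
  d10 = d6 - d4 - d5*4 = 0
  d11 = d10 + d1 - d3 = -16/3
  d12 = d5*3 + d9/2 + d4*2 = 553/10
  d13 = d4/3 = 8/3
Walk from origin (0, 0):
  seg 1: right by d3 = 19/3 → (19/3, 0)
  seg 2: right by d7 = 8/5 → (119/15, 0)
  seg 3: up by d12 = 553/10 → (119/15, 553/10)
  seg 4: right by d5 = 4 → (179/15, 553/10)
  seg 5: right by d2 = 19 → (464/15, 553/10)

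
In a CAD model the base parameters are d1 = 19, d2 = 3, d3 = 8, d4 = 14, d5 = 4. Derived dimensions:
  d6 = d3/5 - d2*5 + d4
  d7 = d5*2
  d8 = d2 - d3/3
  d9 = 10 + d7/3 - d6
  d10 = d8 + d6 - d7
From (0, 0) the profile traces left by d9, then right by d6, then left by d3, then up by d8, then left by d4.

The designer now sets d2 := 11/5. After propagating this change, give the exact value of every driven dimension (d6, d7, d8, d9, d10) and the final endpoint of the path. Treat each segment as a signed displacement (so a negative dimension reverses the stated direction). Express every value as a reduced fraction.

d6 = 23/5
d7 = 8
d8 = -7/15
d9 = 121/15
d10 = -58/15
endpoint = (-382/15, -7/15)

Apply edit: d2 := 11/5
  d6 = d3/5 - d2*5 + d4 = 23/5
  d7 = d5*2 = 8
  d8 = d2 - d3/3 = -7/15
  d9 = 10 + d7/3 - d6 = 121/15
  d10 = d8 + d6 - d7 = -58/15
Walk from origin (0, 0):
  seg 1: left by d9 = 121/15 → (-121/15, 0)
  seg 2: right by d6 = 23/5 → (-52/15, 0)
  seg 3: left by d3 = 8 → (-172/15, 0)
  seg 4: up by d8 = -7/15 → (-172/15, -7/15)
  seg 5: left by d4 = 14 → (-382/15, -7/15)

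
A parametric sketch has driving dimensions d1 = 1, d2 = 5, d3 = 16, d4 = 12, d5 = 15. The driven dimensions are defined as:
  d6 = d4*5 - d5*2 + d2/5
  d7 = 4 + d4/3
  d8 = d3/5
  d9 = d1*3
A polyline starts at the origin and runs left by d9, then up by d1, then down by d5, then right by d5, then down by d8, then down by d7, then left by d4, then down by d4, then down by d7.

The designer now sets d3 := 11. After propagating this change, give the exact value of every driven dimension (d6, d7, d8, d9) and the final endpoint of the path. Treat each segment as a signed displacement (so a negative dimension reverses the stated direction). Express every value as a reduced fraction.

d6 = 31
d7 = 8
d8 = 11/5
d9 = 3
endpoint = (0, -221/5)

Apply edit: d3 := 11
  d6 = d4*5 - d5*2 + d2/5 = 31
  d7 = 4 + d4/3 = 8
  d8 = d3/5 = 11/5
  d9 = d1*3 = 3
Walk from origin (0, 0):
  seg 1: left by d9 = 3 → (-3, 0)
  seg 2: up by d1 = 1 → (-3, 1)
  seg 3: down by d5 = 15 → (-3, -14)
  seg 4: right by d5 = 15 → (12, -14)
  seg 5: down by d8 = 11/5 → (12, -81/5)
  seg 6: down by d7 = 8 → (12, -121/5)
  seg 7: left by d4 = 12 → (0, -121/5)
  seg 8: down by d4 = 12 → (0, -181/5)
  seg 9: down by d7 = 8 → (0, -221/5)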